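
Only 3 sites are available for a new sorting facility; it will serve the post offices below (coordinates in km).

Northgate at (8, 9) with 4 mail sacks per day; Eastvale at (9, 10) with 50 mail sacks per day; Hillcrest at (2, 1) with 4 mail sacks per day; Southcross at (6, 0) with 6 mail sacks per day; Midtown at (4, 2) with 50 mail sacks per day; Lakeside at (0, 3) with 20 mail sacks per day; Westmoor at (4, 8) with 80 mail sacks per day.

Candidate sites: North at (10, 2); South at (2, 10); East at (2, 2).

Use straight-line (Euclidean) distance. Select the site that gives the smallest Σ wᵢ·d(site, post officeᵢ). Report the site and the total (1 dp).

East, total 1249.9 km

Total weighted distance at each candidate:
  North (10, 2): total = 1671.1
  South (2, 10): total = 1259.1
  East (2, 2): total = 1249.9
Minimum is at East with total 1249.9 km.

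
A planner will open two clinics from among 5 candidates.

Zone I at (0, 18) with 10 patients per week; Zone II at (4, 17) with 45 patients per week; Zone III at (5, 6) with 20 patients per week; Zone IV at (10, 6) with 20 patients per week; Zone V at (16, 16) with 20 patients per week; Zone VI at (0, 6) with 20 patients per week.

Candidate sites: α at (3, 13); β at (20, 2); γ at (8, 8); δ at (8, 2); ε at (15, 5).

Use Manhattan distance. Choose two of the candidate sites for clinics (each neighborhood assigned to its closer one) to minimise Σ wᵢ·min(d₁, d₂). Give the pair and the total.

{α, γ}, total 1005

Evaluate every pair (each demand assigned to the nearer of the two):
  {α, γ}: total = 1005
  {α, ε}: total = 1045
  {α, δ}: total = 1085
  {α, β}: total = 1285
  {γ, ε}: total = 1385
  {β, γ}: total = 1465
  {γ, δ}: total = 1465
  {δ, ε}: total = 1835
  {β, δ}: total = 1955
  {β, ε}: total = 2215
Best pair: {α, γ} with total 1005.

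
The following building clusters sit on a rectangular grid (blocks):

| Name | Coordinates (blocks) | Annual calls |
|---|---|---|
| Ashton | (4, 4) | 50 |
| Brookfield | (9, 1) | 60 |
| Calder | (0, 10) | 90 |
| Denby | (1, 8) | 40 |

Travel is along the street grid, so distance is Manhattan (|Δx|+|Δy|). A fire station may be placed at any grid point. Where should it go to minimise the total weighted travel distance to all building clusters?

(1, 8)

Manhattan distance separates: Σwᵢ(|x−xᵢ|+|y−yᵢ|) = Σwᵢ|x−xᵢ| + Σwᵢ|y−yᵢ|, so x and y are optimised independently as 1-D weighted medians.
Total weight W = 240; half = 120.
x-coordinate, sorted with cumulative weight:
  x=0 (Calder, w=90) cum 90
  x=1 (Denby, w=40) cum 130  ← median
  x=4 (Ashton, w=50) cum 180
  x=9 (Brookfield, w=60) cum 240
⇒ x* = 1
y-coordinate, sorted with cumulative weight:
  y=1 (Brookfield, w=60) cum 60
  y=4 (Ashton, w=50) cum 110
  y=8 (Denby, w=40) cum 150  ← median
  y=10 (Calder, w=90) cum 240
⇒ y* = 8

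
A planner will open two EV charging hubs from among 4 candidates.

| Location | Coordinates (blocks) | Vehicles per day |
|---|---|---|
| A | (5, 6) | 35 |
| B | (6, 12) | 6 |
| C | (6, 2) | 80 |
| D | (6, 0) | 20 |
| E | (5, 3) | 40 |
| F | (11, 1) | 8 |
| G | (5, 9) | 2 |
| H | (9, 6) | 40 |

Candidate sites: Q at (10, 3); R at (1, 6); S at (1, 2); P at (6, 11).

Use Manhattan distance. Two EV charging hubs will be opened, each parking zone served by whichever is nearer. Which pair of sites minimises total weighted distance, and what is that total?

{Q, R}, total 1144

Evaluate every pair (each demand assigned to the nearer of the two):
  {Q, R}: total = 1144
  {Q, P}: total = 1146
  {Q, S}: total = 1304
  {R, S}: total = 1368
  {S, P}: total = 1370
  {R, P}: total = 1812
Best pair: {Q, R} with total 1144.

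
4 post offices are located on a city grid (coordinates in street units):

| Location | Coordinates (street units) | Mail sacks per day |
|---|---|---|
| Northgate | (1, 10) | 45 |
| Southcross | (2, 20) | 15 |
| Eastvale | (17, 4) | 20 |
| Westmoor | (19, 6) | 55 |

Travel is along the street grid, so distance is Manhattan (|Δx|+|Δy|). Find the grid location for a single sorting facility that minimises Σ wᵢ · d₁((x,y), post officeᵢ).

(17, 6)

Manhattan distance separates: Σwᵢ(|x−xᵢ|+|y−yᵢ|) = Σwᵢ|x−xᵢ| + Σwᵢ|y−yᵢ|, so x and y are optimised independently as 1-D weighted medians.
Total weight W = 135; half = 67.5.
x-coordinate, sorted with cumulative weight:
  x=1 (Northgate, w=45) cum 45
  x=2 (Southcross, w=15) cum 60
  x=17 (Eastvale, w=20) cum 80  ← median
  x=19 (Westmoor, w=55) cum 135
⇒ x* = 17
y-coordinate, sorted with cumulative weight:
  y=4 (Eastvale, w=20) cum 20
  y=6 (Westmoor, w=55) cum 75  ← median
  y=10 (Northgate, w=45) cum 120
  y=20 (Southcross, w=15) cum 135
⇒ y* = 6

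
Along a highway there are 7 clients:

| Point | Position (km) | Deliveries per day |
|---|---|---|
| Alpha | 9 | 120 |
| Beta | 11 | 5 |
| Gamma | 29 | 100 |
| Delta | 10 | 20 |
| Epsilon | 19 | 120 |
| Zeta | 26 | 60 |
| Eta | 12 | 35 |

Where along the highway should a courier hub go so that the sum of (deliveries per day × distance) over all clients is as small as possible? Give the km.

x = 19

For a sum of weighted absolute distances on a line, the optimum is the weighted median (not the mean). Total weight W = 460; half-weight = 230.
Sort by position and accumulate weight:
  km 9 (Alpha, w=120) → cum 120
  km 10 (Delta, w=20) → cum 140
  km 11 (Beta, w=5) → cum 145
  km 12 (Eta, w=35) → cum 180
  km 19 (Epsilon, w=120) → cum 300  ≥ 230 → median here
  km 26 (Zeta, w=60) → cum 360
  km 29 (Gamma, w=100) → cum 460
Optimal location: km 19.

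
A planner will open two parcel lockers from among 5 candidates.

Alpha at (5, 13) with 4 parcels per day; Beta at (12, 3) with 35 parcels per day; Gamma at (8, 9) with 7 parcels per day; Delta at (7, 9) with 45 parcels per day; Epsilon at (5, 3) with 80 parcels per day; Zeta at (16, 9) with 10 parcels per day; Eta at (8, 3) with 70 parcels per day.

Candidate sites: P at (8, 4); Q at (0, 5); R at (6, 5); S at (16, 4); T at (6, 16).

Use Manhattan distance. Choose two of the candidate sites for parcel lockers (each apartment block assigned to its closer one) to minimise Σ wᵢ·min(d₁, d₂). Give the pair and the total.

{P, R}, total 911

Evaluate every pair (each demand assigned to the nearer of the two):
  {P, R}: total = 911
  {P, S}: total = 968
  {P, T}: total = 1016
  {P, Q}: total = 1048
  {R, S}: total = 1048
  {R, T}: total = 1223
  {Q, R}: total = 1243
  {Q, S}: total = 2046
  {S, T}: total = 2254
  {Q, T}: total = 2359
Best pair: {P, R} with total 911.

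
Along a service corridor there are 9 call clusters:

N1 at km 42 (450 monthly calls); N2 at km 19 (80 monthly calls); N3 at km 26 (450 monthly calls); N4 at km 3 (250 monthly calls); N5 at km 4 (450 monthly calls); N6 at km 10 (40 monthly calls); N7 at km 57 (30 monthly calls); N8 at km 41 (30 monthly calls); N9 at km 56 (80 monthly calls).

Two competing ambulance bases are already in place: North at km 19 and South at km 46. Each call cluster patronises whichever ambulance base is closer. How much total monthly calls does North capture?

The indifferent point is the midpoint (19+46)/2 = 32.5; call clusters left of it (closer to North at 19) go to North, those right go to South.
  N4 at 3 (w=250) → North
  N5 at 4 (w=450) → North
  N6 at 10 (w=40) → North
  N2 at 19 (w=80) → North
  N3 at 26 (w=450) → North
  N8 at 41 (w=30) → South
  N1 at 42 (w=450) → South
  N9 at 56 (w=80) → South
  N7 at 57 (w=30) → South
North captures 1270; South captures 590.

1270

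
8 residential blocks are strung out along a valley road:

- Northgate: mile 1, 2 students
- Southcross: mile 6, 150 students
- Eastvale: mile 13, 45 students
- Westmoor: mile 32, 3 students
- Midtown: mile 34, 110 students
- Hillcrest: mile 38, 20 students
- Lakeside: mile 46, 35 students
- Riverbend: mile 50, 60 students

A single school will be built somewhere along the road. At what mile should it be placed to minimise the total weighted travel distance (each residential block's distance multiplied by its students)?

For a sum of weighted absolute distances on a line, the optimum is the weighted median (not the mean). Total weight W = 425; half-weight = 212.5.
Sort by position and accumulate weight:
  mile 1 (Northgate, w=2) → cum 2
  mile 6 (Southcross, w=150) → cum 152
  mile 13 (Eastvale, w=45) → cum 197
  mile 32 (Westmoor, w=3) → cum 200
  mile 34 (Midtown, w=110) → cum 310  ≥ 212.5 → median here
  mile 38 (Hillcrest, w=20) → cum 330
  mile 46 (Lakeside, w=35) → cum 365
  mile 50 (Riverbend, w=60) → cum 425
Optimal location: mile 34.

x = 34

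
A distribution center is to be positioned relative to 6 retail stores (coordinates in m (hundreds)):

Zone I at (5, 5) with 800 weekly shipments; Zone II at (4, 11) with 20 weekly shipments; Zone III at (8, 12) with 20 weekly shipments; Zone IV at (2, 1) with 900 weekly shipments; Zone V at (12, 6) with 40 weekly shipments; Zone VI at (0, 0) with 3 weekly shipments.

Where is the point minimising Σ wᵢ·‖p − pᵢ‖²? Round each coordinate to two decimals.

(3.66, 3.14)

The minimiser of Σwᵢ‖p−pᵢ‖² is the weighted centroid p* = (Σwᵢpᵢ)/(Σwᵢ).
Σwᵢ = 1783.
Σwᵢxᵢ = 800·5 + 20·4 + 20·8 + 900·2 + 40·12 + 3·0 = 6520.
Σwᵢyᵢ = 800·5 + 20·11 + 20·12 + 900·1 + 40·6 + 3·0 = 5600.
x* = 6520/1783 = 3.66, y* = 5600/1783 = 3.14.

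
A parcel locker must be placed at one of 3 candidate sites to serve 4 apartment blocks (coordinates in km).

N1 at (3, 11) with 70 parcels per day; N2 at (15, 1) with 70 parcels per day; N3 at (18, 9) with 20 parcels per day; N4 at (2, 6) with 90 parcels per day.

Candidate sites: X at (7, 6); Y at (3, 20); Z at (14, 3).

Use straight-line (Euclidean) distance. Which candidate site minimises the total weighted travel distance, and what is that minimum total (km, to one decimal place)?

Total weighted distance at each candidate:
  X (7, 6): total = 1786.6
  Y (3, 20): total = 3838.3
  Z (14, 3): total = 2366.1
Minimum is at X with total 1786.6 km.

X, total 1786.6 km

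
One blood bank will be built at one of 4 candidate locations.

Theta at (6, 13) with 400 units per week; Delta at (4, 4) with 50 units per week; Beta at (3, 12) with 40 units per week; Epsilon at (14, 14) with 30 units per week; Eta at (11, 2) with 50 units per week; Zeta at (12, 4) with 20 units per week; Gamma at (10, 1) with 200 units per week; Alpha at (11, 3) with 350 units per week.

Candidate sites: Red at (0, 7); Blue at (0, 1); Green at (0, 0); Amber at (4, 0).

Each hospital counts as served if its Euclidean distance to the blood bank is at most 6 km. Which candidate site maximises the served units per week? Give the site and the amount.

Red, covering 90

Coverage radius r = 6 km; a point is covered iff (Δx)²+(Δy)² ≤ 6² = 36.
  Red (0, 7): covers {Delta, Beta} → 90
  Blue (0, 1): covers {Delta} → 50
  Green (0, 0): covers {Delta} → 50
  Amber (4, 0): covers {Delta} → 50
Maximum coverage at Red: 90 units per week.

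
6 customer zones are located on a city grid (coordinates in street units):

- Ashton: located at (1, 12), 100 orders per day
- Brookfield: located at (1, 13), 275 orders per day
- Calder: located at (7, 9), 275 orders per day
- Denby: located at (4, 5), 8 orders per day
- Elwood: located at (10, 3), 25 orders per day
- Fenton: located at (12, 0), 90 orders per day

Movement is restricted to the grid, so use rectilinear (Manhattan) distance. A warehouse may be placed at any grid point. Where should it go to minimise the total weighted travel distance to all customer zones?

Manhattan distance separates: Σwᵢ(|x−xᵢ|+|y−yᵢ|) = Σwᵢ|x−xᵢ| + Σwᵢ|y−yᵢ|, so x and y are optimised independently as 1-D weighted medians.
Total weight W = 773; half = 386.5.
x-coordinate, sorted with cumulative weight:
  x=1 (Ashton, w=100) cum 100
  x=1 (Brookfield, w=275) cum 375
  x=4 (Denby, w=8) cum 383
  x=7 (Calder, w=275) cum 658  ← median
  x=10 (Elwood, w=25) cum 683
  x=12 (Fenton, w=90) cum 773
⇒ x* = 7
y-coordinate, sorted with cumulative weight:
  y=0 (Fenton, w=90) cum 90
  y=3 (Elwood, w=25) cum 115
  y=5 (Denby, w=8) cum 123
  y=9 (Calder, w=275) cum 398  ← median
  y=12 (Ashton, w=100) cum 498
  y=13 (Brookfield, w=275) cum 773
⇒ y* = 9

(7, 9)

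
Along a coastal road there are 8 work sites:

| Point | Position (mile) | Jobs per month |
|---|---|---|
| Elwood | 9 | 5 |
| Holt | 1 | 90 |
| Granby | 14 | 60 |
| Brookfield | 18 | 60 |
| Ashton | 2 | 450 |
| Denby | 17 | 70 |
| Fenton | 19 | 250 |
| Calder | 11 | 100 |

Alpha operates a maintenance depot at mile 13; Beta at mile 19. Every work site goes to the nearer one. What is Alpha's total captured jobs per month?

705

The indifferent point is the midpoint (13+19)/2 = 16; work sites left of it (closer to Alpha at 13) go to Alpha, those right go to Beta.
  Holt at 1 (w=90) → Alpha
  Ashton at 2 (w=450) → Alpha
  Elwood at 9 (w=5) → Alpha
  Calder at 11 (w=100) → Alpha
  Granby at 14 (w=60) → Alpha
  Denby at 17 (w=70) → Beta
  Brookfield at 18 (w=60) → Beta
  Fenton at 19 (w=250) → Beta
Alpha captures 705; Beta captures 380.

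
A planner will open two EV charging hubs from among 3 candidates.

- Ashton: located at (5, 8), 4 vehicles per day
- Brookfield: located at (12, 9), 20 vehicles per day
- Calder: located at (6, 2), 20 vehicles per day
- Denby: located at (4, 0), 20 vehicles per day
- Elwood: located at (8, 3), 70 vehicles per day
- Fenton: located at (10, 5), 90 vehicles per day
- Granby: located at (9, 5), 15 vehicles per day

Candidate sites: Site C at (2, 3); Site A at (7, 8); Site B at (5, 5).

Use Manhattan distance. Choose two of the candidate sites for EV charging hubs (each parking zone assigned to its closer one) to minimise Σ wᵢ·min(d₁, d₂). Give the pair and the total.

Evaluate every pair (each demand assigned to the nearer of the two):
  {Site A, Site B}: total = 1188
  {Site C, Site B}: total = 1272
  {Site C, Site A}: total = 1363
Best pair: {Site A, Site B} with total 1188.

{Site A, Site B}, total 1188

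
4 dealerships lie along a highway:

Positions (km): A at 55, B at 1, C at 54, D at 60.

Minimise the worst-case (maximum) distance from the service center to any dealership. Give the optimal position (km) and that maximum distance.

The 1-center on a line is the midpoint of the two extreme points: leftmost at 1, rightmost at 60.
Optimal location = (1 + 60)/2 = 30.5; maximum distance = (60 − 1)/2 = 29.5.

location 30.5, max distance 29.5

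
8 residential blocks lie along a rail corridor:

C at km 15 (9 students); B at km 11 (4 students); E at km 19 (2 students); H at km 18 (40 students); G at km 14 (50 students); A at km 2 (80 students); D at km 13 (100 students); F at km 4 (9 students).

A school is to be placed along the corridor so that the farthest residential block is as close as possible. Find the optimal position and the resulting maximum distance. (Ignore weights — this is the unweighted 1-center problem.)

location 10.5, max distance 8.5

The 1-center on a line is the midpoint of the two extreme points: leftmost at 2, rightmost at 19.
Optimal location = (2 + 19)/2 = 10.5; maximum distance = (19 − 2)/2 = 8.5.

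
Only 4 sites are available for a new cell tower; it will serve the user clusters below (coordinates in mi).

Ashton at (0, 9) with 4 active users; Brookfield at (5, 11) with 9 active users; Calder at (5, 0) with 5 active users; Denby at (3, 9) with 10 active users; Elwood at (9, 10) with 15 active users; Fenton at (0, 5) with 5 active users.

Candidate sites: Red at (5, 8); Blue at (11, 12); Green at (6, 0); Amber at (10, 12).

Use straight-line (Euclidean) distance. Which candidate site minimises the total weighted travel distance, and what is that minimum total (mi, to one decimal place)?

Total weighted distance at each candidate:
  Red (5, 8): total = 206.0
  Blue (11, 12): total = 360.5
  Green (6, 0): total = 438.2
  Amber (10, 12): total = 323.4
Minimum is at Red with total 206.0 mi.

Red, total 206.0 mi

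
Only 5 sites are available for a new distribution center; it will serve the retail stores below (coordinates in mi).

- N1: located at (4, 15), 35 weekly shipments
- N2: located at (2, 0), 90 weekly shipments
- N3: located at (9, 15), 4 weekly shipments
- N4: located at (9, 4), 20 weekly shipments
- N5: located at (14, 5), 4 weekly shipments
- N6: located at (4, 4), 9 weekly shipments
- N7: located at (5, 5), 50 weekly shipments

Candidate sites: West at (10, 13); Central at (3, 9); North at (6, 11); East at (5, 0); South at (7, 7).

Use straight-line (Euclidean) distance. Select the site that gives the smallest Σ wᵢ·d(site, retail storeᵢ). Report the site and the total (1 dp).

East, total 1299.7 mi

Total weighted distance at each candidate:
  West (10, 13): total = 2390.0
  Central (3, 9): total = 1534.3
  North (6, 11): total = 1791.9
  East (5, 0): total = 1299.7
  South (7, 7): total = 1387.1
Minimum is at East with total 1299.7 mi.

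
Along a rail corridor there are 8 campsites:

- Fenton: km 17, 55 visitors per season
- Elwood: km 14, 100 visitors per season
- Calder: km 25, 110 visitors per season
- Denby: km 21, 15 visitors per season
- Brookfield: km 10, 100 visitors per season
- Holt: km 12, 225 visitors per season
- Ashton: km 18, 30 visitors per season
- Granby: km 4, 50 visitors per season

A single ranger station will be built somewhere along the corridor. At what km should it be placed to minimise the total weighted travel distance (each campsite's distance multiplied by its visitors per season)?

For a sum of weighted absolute distances on a line, the optimum is the weighted median (not the mean). Total weight W = 685; half-weight = 342.5.
Sort by position and accumulate weight:
  km 4 (Granby, w=50) → cum 50
  km 10 (Brookfield, w=100) → cum 150
  km 12 (Holt, w=225) → cum 375  ≥ 342.5 → median here
  km 14 (Elwood, w=100) → cum 475
  km 17 (Fenton, w=55) → cum 530
  km 18 (Ashton, w=30) → cum 560
  km 21 (Denby, w=15) → cum 575
  km 25 (Calder, w=110) → cum 685
Optimal location: km 12.

x = 12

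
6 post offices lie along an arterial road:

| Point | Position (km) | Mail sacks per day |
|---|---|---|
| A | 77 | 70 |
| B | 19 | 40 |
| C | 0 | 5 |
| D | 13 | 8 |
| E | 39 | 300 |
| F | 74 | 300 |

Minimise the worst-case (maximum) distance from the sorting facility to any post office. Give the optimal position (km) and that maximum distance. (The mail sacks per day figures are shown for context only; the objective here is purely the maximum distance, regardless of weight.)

The 1-center on a line is the midpoint of the two extreme points: leftmost at 0, rightmost at 77.
Optimal location = (0 + 77)/2 = 38.5; maximum distance = (77 − 0)/2 = 38.5.

location 38.5, max distance 38.5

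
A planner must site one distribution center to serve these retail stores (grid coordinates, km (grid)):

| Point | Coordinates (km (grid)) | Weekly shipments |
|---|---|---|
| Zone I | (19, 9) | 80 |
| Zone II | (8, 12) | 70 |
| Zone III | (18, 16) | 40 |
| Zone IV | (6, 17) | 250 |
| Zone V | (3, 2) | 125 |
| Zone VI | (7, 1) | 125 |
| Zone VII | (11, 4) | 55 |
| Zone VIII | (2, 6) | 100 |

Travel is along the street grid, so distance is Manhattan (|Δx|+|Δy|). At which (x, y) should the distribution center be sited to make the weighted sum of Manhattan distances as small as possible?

Manhattan distance separates: Σwᵢ(|x−xᵢ|+|y−yᵢ|) = Σwᵢ|x−xᵢ| + Σwᵢ|y−yᵢ|, so x and y are optimised independently as 1-D weighted medians.
Total weight W = 845; half = 422.5.
x-coordinate, sorted with cumulative weight:
  x=2 (Zone VIII, w=100) cum 100
  x=3 (Zone V, w=125) cum 225
  x=6 (Zone IV, w=250) cum 475  ← median
  x=7 (Zone VI, w=125) cum 600
  x=8 (Zone II, w=70) cum 670
  x=11 (Zone VII, w=55) cum 725
  x=18 (Zone III, w=40) cum 765
  x=19 (Zone I, w=80) cum 845
⇒ x* = 6
y-coordinate, sorted with cumulative weight:
  y=1 (Zone VI, w=125) cum 125
  y=2 (Zone V, w=125) cum 250
  y=4 (Zone VII, w=55) cum 305
  y=6 (Zone VIII, w=100) cum 405
  y=9 (Zone I, w=80) cum 485  ← median
  y=12 (Zone II, w=70) cum 555
  y=16 (Zone III, w=40) cum 595
  y=17 (Zone IV, w=250) cum 845
⇒ y* = 9

(6, 9)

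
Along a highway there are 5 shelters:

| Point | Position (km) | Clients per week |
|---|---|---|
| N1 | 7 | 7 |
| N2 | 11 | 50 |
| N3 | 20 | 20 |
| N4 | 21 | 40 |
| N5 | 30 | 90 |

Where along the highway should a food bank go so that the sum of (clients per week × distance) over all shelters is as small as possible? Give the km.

x = 21

For a sum of weighted absolute distances on a line, the optimum is the weighted median (not the mean). Total weight W = 207; half-weight = 103.5.
Sort by position and accumulate weight:
  km 7 (N1, w=7) → cum 7
  km 11 (N2, w=50) → cum 57
  km 20 (N3, w=20) → cum 77
  km 21 (N4, w=40) → cum 117  ≥ 103.5 → median here
  km 30 (N5, w=90) → cum 207
Optimal location: km 21.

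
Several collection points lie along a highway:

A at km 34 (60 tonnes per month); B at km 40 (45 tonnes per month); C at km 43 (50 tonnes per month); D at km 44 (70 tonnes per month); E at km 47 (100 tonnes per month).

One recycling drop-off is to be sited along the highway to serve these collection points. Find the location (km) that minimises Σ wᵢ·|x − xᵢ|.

x = 44

For a sum of weighted absolute distances on a line, the optimum is the weighted median (not the mean). Total weight W = 325; half-weight = 162.5.
Sort by position and accumulate weight:
  km 34 (A, w=60) → cum 60
  km 40 (B, w=45) → cum 105
  km 43 (C, w=50) → cum 155
  km 44 (D, w=70) → cum 225  ≥ 162.5 → median here
  km 47 (E, w=100) → cum 325
Optimal location: km 44.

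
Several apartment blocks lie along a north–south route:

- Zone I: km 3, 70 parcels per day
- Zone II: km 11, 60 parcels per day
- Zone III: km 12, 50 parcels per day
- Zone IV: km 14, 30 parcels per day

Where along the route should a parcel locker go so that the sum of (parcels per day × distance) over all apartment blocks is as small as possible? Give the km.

For a sum of weighted absolute distances on a line, the optimum is the weighted median (not the mean). Total weight W = 210; half-weight = 105.
Sort by position and accumulate weight:
  km 3 (Zone I, w=70) → cum 70
  km 11 (Zone II, w=60) → cum 130  ≥ 105 → median here
  km 12 (Zone III, w=50) → cum 180
  km 14 (Zone IV, w=30) → cum 210
Optimal location: km 11.

x = 11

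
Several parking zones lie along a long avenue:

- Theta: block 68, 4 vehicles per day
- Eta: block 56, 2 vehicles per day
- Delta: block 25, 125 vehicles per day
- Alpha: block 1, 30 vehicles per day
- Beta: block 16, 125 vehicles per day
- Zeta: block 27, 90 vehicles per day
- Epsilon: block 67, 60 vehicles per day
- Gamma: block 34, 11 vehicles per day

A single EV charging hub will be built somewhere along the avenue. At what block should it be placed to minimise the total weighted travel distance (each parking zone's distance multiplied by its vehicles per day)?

x = 25

For a sum of weighted absolute distances on a line, the optimum is the weighted median (not the mean). Total weight W = 447; half-weight = 223.5.
Sort by position and accumulate weight:
  block 1 (Alpha, w=30) → cum 30
  block 16 (Beta, w=125) → cum 155
  block 25 (Delta, w=125) → cum 280  ≥ 223.5 → median here
  block 27 (Zeta, w=90) → cum 370
  block 34 (Gamma, w=11) → cum 381
  block 56 (Eta, w=2) → cum 383
  block 67 (Epsilon, w=60) → cum 443
  block 68 (Theta, w=4) → cum 447
Optimal location: block 25.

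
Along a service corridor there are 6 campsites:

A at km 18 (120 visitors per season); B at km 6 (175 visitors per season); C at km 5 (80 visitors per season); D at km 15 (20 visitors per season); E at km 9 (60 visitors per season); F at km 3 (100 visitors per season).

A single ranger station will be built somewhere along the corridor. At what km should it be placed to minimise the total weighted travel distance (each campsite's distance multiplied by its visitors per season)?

x = 6

For a sum of weighted absolute distances on a line, the optimum is the weighted median (not the mean). Total weight W = 555; half-weight = 277.5.
Sort by position and accumulate weight:
  km 3 (F, w=100) → cum 100
  km 5 (C, w=80) → cum 180
  km 6 (B, w=175) → cum 355  ≥ 277.5 → median here
  km 9 (E, w=60) → cum 415
  km 15 (D, w=20) → cum 435
  km 18 (A, w=120) → cum 555
Optimal location: km 6.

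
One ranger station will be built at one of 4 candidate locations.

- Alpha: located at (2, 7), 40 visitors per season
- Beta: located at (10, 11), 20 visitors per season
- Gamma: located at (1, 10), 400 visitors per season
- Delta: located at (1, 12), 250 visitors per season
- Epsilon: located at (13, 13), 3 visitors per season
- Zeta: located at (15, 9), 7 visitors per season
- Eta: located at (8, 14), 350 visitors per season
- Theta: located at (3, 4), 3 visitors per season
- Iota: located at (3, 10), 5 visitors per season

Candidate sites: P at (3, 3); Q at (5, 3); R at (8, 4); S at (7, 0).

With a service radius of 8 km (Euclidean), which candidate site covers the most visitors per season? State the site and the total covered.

P, covering 448

Coverage radius r = 8 km; a point is covered iff (Δx)²+(Δy)² ≤ 8² = 64.
  P (3, 3): covers {Alpha, Gamma, Theta, Iota} → 448
  Q (5, 3): covers {Alpha, Theta, Iota} → 48
  R (8, 4): covers {Alpha, Beta, Theta, Iota} → 68
  S (7, 0): covers {Theta} → 3
Maximum coverage at P: 448 visitors per season.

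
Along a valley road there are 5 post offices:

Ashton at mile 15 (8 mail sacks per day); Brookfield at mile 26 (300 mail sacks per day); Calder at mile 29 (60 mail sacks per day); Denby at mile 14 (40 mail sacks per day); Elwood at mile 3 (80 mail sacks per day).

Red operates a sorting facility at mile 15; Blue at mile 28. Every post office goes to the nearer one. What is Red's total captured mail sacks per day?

The indifferent point is the midpoint (15+28)/2 = 21.5; post offices left of it (closer to Red at 15) go to Red, those right go to Blue.
  Elwood at 3 (w=80) → Red
  Denby at 14 (w=40) → Red
  Ashton at 15 (w=8) → Red
  Brookfield at 26 (w=300) → Blue
  Calder at 29 (w=60) → Blue
Red captures 128; Blue captures 360.

128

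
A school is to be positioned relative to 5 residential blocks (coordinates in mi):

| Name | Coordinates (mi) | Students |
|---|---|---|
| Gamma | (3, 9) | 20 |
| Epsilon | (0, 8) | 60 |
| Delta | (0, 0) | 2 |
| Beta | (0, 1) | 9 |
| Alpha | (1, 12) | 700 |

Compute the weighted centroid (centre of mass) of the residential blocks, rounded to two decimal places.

The minimiser of Σwᵢ‖p−pᵢ‖² is the weighted centroid p* = (Σwᵢpᵢ)/(Σwᵢ).
Σwᵢ = 791.
Σwᵢxᵢ = 20·3 + 60·0 + 2·0 + 9·0 + 700·1 = 760.
Σwᵢyᵢ = 20·9 + 60·8 + 2·0 + 9·1 + 700·12 = 9069.
x* = 760/791 = 0.96, y* = 9069/791 = 11.47.

(0.96, 11.47)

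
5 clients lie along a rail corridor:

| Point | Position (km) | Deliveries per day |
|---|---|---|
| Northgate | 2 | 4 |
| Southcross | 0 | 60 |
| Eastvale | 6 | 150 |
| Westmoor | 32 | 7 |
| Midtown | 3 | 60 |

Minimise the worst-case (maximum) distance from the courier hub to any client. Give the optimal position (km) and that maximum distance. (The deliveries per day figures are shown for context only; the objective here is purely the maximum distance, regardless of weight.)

location 16, max distance 16

The 1-center on a line is the midpoint of the two extreme points: leftmost at 0, rightmost at 32.
Optimal location = (0 + 32)/2 = 16; maximum distance = (32 − 0)/2 = 16.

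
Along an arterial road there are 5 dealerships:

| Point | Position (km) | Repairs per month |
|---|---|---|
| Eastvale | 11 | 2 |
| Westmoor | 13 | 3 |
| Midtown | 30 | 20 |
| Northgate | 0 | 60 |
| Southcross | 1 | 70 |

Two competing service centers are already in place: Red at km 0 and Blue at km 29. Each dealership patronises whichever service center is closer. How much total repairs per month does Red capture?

The indifferent point is the midpoint (0+29)/2 = 14.5; dealerships left of it (closer to Red at 0) go to Red, those right go to Blue.
  Northgate at 0 (w=60) → Red
  Southcross at 1 (w=70) → Red
  Eastvale at 11 (w=2) → Red
  Westmoor at 13 (w=3) → Red
  Midtown at 30 (w=20) → Blue
Red captures 135; Blue captures 20.

135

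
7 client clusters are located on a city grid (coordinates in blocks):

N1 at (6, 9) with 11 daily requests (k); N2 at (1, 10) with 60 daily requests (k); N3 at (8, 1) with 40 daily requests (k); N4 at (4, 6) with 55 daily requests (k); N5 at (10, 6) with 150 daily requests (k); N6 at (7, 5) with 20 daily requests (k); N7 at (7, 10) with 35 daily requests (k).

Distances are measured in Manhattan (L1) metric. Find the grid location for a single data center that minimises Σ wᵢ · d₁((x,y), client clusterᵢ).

(8, 6)

Manhattan distance separates: Σwᵢ(|x−xᵢ|+|y−yᵢ|) = Σwᵢ|x−xᵢ| + Σwᵢ|y−yᵢ|, so x and y are optimised independently as 1-D weighted medians.
Total weight W = 371; half = 185.5.
x-coordinate, sorted with cumulative weight:
  x=1 (N2, w=60) cum 60
  x=4 (N4, w=55) cum 115
  x=6 (N1, w=11) cum 126
  x=7 (N6, w=20) cum 146
  x=7 (N7, w=35) cum 181
  x=8 (N3, w=40) cum 221  ← median
  x=10 (N5, w=150) cum 371
⇒ x* = 8
y-coordinate, sorted with cumulative weight:
  y=1 (N3, w=40) cum 40
  y=5 (N6, w=20) cum 60
  y=6 (N4, w=55) cum 115
  y=6 (N5, w=150) cum 265  ← median
  y=9 (N1, w=11) cum 276
  y=10 (N2, w=60) cum 336
  y=10 (N7, w=35) cum 371
⇒ y* = 6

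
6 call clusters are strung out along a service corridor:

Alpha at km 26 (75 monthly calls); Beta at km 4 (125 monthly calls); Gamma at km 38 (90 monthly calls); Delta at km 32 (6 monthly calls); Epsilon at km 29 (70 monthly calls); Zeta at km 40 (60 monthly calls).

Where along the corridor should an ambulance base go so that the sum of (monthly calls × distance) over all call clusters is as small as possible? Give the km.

x = 29

For a sum of weighted absolute distances on a line, the optimum is the weighted median (not the mean). Total weight W = 426; half-weight = 213.
Sort by position and accumulate weight:
  km 4 (Beta, w=125) → cum 125
  km 26 (Alpha, w=75) → cum 200
  km 29 (Epsilon, w=70) → cum 270  ≥ 213 → median here
  km 32 (Delta, w=6) → cum 276
  km 38 (Gamma, w=90) → cum 366
  km 40 (Zeta, w=60) → cum 426
Optimal location: km 29.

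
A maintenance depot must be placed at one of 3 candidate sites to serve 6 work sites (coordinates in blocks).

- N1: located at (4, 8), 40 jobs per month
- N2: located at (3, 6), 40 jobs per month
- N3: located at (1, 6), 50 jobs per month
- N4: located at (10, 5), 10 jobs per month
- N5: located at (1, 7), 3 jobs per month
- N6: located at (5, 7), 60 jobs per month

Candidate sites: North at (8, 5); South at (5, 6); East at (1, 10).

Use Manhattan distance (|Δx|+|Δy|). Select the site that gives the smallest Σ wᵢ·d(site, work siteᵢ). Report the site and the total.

Total weighted distance at each candidate:
  North (8, 5): total = 1267
  South (5, 6): total = 535
  East (1, 10): total = 1209
Minimum is at South with total 535 blocks.

South, total 535 blocks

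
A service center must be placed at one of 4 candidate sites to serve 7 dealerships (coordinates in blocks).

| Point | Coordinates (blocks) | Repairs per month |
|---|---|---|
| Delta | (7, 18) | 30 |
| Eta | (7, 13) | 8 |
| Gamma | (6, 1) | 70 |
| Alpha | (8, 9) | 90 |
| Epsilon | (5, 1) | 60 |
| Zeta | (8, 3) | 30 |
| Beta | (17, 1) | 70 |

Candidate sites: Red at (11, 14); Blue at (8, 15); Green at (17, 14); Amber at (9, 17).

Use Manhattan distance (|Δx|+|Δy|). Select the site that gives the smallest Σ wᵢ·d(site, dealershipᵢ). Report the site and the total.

Blue, total 4794 blocks

Total weighted distance at each candidate:
  Red (11, 14): total = 5150
  Blue (8, 15): total = 4794
  Green (17, 14): total = 6458
  Amber (9, 17): total = 5608
Minimum is at Blue with total 4794 blocks.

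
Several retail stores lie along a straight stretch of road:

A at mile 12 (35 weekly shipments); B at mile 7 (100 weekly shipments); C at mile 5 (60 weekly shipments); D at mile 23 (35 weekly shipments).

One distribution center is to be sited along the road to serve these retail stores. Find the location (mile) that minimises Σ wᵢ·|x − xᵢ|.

x = 7

For a sum of weighted absolute distances on a line, the optimum is the weighted median (not the mean). Total weight W = 230; half-weight = 115.
Sort by position and accumulate weight:
  mile 5 (C, w=60) → cum 60
  mile 7 (B, w=100) → cum 160  ≥ 115 → median here
  mile 12 (A, w=35) → cum 195
  mile 23 (D, w=35) → cum 230
Optimal location: mile 7.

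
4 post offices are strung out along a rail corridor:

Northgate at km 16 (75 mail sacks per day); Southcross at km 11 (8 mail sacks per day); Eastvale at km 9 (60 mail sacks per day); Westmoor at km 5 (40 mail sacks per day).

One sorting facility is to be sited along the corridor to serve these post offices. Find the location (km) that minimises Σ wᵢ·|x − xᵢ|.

For a sum of weighted absolute distances on a line, the optimum is the weighted median (not the mean). Total weight W = 183; half-weight = 91.5.
Sort by position and accumulate weight:
  km 5 (Westmoor, w=40) → cum 40
  km 9 (Eastvale, w=60) → cum 100  ≥ 91.5 → median here
  km 11 (Southcross, w=8) → cum 108
  km 16 (Northgate, w=75) → cum 183
Optimal location: km 9.

x = 9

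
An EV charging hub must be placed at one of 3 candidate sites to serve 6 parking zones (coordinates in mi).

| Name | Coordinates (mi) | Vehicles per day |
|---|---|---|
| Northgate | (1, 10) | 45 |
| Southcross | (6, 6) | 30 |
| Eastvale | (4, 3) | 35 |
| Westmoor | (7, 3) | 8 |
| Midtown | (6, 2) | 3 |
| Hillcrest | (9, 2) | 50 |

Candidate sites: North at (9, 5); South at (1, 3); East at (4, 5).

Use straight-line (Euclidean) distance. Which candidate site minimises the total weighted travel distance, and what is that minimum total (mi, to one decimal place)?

Total weighted distance at each candidate:
  North (9, 5): total = 893.2
  South (1, 3): total = 1061.3
  East (4, 5): total = 730.7
Minimum is at East with total 730.7 mi.

East, total 730.7 mi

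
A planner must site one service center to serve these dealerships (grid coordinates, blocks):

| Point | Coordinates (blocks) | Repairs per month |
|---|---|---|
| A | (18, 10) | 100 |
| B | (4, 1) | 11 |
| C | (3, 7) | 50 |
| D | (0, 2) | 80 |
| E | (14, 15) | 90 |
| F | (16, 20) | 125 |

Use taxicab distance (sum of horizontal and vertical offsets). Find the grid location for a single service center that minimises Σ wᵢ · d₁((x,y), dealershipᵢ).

(14, 10)

Manhattan distance separates: Σwᵢ(|x−xᵢ|+|y−yᵢ|) = Σwᵢ|x−xᵢ| + Σwᵢ|y−yᵢ|, so x and y are optimised independently as 1-D weighted medians.
Total weight W = 456; half = 228.
x-coordinate, sorted with cumulative weight:
  x=0 (D, w=80) cum 80
  x=3 (C, w=50) cum 130
  x=4 (B, w=11) cum 141
  x=14 (E, w=90) cum 231  ← median
  x=16 (F, w=125) cum 356
  x=18 (A, w=100) cum 456
⇒ x* = 14
y-coordinate, sorted with cumulative weight:
  y=1 (B, w=11) cum 11
  y=2 (D, w=80) cum 91
  y=7 (C, w=50) cum 141
  y=10 (A, w=100) cum 241  ← median
  y=15 (E, w=90) cum 331
  y=20 (F, w=125) cum 456
⇒ y* = 10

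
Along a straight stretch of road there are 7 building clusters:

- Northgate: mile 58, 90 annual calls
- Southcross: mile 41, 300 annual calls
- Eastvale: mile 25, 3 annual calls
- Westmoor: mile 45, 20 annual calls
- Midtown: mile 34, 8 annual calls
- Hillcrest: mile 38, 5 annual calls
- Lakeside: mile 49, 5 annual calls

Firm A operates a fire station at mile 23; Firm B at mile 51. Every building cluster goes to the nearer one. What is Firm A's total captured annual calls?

11

The indifferent point is the midpoint (23+51)/2 = 37; building clusters left of it (closer to Firm A at 23) go to Firm A, those right go to Firm B.
  Eastvale at 25 (w=3) → Firm A
  Midtown at 34 (w=8) → Firm A
  Hillcrest at 38 (w=5) → Firm B
  Southcross at 41 (w=300) → Firm B
  Westmoor at 45 (w=20) → Firm B
  Lakeside at 49 (w=5) → Firm B
  Northgate at 58 (w=90) → Firm B
Firm A captures 11; Firm B captures 420.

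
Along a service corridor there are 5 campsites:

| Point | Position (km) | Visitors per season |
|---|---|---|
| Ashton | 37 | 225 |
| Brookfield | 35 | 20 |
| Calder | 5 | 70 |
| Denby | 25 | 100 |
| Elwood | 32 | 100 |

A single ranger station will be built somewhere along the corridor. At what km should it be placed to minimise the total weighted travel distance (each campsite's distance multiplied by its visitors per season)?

x = 32

For a sum of weighted absolute distances on a line, the optimum is the weighted median (not the mean). Total weight W = 515; half-weight = 257.5.
Sort by position and accumulate weight:
  km 5 (Calder, w=70) → cum 70
  km 25 (Denby, w=100) → cum 170
  km 32 (Elwood, w=100) → cum 270  ≥ 257.5 → median here
  km 35 (Brookfield, w=20) → cum 290
  km 37 (Ashton, w=225) → cum 515
Optimal location: km 32.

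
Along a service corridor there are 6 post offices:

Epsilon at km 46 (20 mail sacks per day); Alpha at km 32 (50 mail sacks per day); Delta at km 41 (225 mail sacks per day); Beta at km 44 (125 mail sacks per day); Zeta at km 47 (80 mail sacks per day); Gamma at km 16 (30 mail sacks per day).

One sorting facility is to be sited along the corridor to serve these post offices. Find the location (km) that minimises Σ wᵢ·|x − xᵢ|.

For a sum of weighted absolute distances on a line, the optimum is the weighted median (not the mean). Total weight W = 530; half-weight = 265.
Sort by position and accumulate weight:
  km 16 (Gamma, w=30) → cum 30
  km 32 (Alpha, w=50) → cum 80
  km 41 (Delta, w=225) → cum 305  ≥ 265 → median here
  km 44 (Beta, w=125) → cum 430
  km 46 (Epsilon, w=20) → cum 450
  km 47 (Zeta, w=80) → cum 530
Optimal location: km 41.

x = 41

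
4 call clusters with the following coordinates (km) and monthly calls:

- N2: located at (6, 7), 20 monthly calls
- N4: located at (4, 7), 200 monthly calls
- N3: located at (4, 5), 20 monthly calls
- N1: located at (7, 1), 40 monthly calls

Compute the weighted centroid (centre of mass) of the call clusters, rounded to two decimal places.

(4.57, 6.00)

The minimiser of Σwᵢ‖p−pᵢ‖² is the weighted centroid p* = (Σwᵢpᵢ)/(Σwᵢ).
Σwᵢ = 280.
Σwᵢxᵢ = 20·6 + 200·4 + 20·4 + 40·7 = 1280.
Σwᵢyᵢ = 20·7 + 200·7 + 20·5 + 40·1 = 1680.
x* = 1280/280 = 4.57, y* = 1680/280 = 6.00.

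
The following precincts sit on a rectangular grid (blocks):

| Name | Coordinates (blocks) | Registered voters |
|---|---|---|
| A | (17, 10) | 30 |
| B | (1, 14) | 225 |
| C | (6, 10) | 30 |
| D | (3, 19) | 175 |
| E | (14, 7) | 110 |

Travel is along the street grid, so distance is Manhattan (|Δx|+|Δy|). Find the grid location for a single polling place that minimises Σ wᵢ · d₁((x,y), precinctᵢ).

Manhattan distance separates: Σwᵢ(|x−xᵢ|+|y−yᵢ|) = Σwᵢ|x−xᵢ| + Σwᵢ|y−yᵢ|, so x and y are optimised independently as 1-D weighted medians.
Total weight W = 570; half = 285.
x-coordinate, sorted with cumulative weight:
  x=1 (B, w=225) cum 225
  x=3 (D, w=175) cum 400  ← median
  x=6 (C, w=30) cum 430
  x=14 (E, w=110) cum 540
  x=17 (A, w=30) cum 570
⇒ x* = 3
y-coordinate, sorted with cumulative weight:
  y=7 (E, w=110) cum 110
  y=10 (A, w=30) cum 140
  y=10 (C, w=30) cum 170
  y=14 (B, w=225) cum 395  ← median
  y=19 (D, w=175) cum 570
⇒ y* = 14

(3, 14)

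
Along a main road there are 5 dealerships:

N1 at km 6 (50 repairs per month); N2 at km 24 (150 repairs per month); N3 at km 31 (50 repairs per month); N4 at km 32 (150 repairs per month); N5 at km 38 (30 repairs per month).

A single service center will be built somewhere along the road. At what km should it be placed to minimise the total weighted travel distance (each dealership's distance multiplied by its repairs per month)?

x = 31

For a sum of weighted absolute distances on a line, the optimum is the weighted median (not the mean). Total weight W = 430; half-weight = 215.
Sort by position and accumulate weight:
  km 6 (N1, w=50) → cum 50
  km 24 (N2, w=150) → cum 200
  km 31 (N3, w=50) → cum 250  ≥ 215 → median here
  km 32 (N4, w=150) → cum 400
  km 38 (N5, w=30) → cum 430
Optimal location: km 31.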